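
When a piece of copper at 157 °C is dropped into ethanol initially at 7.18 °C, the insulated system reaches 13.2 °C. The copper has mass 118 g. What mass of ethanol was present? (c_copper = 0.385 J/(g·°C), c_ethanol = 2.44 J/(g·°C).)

m ≈ 445 g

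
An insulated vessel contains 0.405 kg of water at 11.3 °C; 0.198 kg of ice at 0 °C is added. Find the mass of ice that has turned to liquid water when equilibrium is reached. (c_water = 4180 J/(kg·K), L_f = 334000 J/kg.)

m_melted ≈ 0.0573 kg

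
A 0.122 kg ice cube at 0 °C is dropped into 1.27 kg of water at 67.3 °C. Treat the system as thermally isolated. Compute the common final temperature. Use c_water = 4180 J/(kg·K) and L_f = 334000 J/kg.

T_f ≈ 54.4 °C

Energy balance with sensible and latent terms:
latent heat to melt: 0.122×334000 = 40748
  meltwater 0→T: 0.122×4180×T = 509.96 T
  water cools: 1.27×4180×(T − 67.3) = 5308.6(T − 67.3)
5818.6 T = 357269 − 40748 = 316521
T ≈ 54.40 °C. Since T > 0 °C, the all-ice-melts assumption holds.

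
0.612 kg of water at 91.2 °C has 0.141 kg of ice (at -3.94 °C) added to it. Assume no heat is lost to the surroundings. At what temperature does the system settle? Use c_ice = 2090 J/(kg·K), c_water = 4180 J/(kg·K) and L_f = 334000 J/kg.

Heat gained plus heat lost sum to zero:
ice -3.94→0 °C: 0.141·2090·3.94 = 1161.1
  fusion: m_ice L_f = 0.141·334000 = 47094
  warm the meltwater: 589.38 T
  water: 2558.2(T − 91.2)
3147.5 T = 233304 − 48255 = 185049
T ≈ 58.79 °C (positive, so assuming full melt was valid).

T_f ≈ 58.8 °C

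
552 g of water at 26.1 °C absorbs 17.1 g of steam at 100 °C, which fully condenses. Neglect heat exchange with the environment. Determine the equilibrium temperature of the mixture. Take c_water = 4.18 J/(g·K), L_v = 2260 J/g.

T_f ≈ 44.6 °C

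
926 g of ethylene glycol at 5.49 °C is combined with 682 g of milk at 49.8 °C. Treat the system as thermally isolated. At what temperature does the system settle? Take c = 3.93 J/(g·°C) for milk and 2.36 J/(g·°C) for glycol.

T_f ≈ 29.9 °C

Heat lost by the milk equals heat gained by the glycol:
682·3.93·(49.8 − T) = 926·2.36·(T − 5.49)
2680.3(49.8 − T) = 2185.4(T − 5.49)
4865.6 T = 145475  ⇒  T ≈ 29.90 °C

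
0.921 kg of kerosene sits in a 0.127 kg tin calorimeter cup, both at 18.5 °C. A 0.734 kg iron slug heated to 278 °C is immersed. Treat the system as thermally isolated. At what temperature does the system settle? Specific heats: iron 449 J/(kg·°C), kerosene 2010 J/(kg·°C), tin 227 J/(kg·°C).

T_f ≈ 57.2 °C

T_f is the heat-capacity-weighted average of the initial temperatures:
T_f = (329.57·278 + 1851.2·18.5 + 28.83·18.5) / (329.57 + 1851.2 + 28.83)
    = 126400 / 2209.6 ≈ 57.20 °C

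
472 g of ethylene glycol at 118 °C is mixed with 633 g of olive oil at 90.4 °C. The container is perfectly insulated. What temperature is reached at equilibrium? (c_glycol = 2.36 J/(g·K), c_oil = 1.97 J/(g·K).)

T_f ≈ 103.4 °C

Net heat exchanged in the isolated system is zero:
472*2.36*(T − 118) + 633*1.97*(T − 90.4) = 0
1113.9(T − 118) + 1247(T − 90.4) = 0
(1113.9 + 1247) T = 1113.9*118 + 1247*90.4
T = 244172 / 2360.9 = 103 °C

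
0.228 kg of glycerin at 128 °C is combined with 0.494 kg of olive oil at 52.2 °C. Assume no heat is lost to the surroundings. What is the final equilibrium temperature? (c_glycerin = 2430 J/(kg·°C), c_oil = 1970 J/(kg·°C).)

T_f is the heat-capacity-weighted average of the initial temperatures:
T_f = (554.04*128 + 973.18*52.2) / (554.04 + 973.18)
    = 121717 / 1527.2 ≈ 79.70 °C

T_f ≈ 79.7 °C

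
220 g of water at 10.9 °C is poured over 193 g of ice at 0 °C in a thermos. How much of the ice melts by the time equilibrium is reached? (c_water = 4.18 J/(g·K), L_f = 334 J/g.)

m_melted ≈ 30 g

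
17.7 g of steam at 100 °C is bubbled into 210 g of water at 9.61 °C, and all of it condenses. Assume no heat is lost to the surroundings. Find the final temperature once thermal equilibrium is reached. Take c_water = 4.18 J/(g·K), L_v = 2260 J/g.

T_f ≈ 58.7 °C

Setting the total heat transfer to zero:
condense steam: −17.7·2260 = −40002; condensate cools 100→T: 17.7·4.18·(T − 100) = 73.99(T − 100); original water: 877.8(T − 9.61)
951.79 T = 40002 + 7398.6 + 8435.7 = 55836
T ≈ 58.66 °C, under the boiling point, so the assumption holds.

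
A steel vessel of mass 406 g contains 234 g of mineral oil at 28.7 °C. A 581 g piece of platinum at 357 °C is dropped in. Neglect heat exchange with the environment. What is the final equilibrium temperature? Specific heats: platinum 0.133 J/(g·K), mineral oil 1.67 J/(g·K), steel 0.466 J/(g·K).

Net heat exchanged in the isolated system is zero:
581×0.133×(T − 357) + 234×1.67×(T − 28.7) + 406×0.466×(T − 28.7) = 0
77.27(T − 357) + 390.78(T − 28.7) + 189.2(T − 28.7) = 0
657.25 T = 44232
T = 44232 / 657.25 = 67.3 °C

T_f ≈ 67.3 °C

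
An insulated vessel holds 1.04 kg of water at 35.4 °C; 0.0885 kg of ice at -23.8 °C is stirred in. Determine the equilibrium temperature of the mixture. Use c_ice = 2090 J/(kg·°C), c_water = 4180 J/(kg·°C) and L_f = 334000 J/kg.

Taking heat into each body as positive, Σ m c ΔT = 0:
warm ice to 0 °C: 0.0885·2090·(0 − (-23.8)) = 4402.2
  latent heat to melt: 0.0885·334000 = 29559
  warm the meltwater: 369.93 T
  water cools: 1.04·4180·(T − 35.4) = 4347.2(T − 35.4)
4717.1 T = 153891 − 33961 = 119930
T ≈ 25.42 °C — above 0 °C, consistent with complete melting.

T_f ≈ 25.4 °C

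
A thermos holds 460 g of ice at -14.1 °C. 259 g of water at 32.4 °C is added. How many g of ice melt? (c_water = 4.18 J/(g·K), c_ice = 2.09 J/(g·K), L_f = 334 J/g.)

m_melted ≈ 64.4 g

Water can give up m c ΔT = 259·4.18·32.4 = 35077 J before reaching 0 °C.
Warming the ice to 0 °C takes 460·2.09·14.1 = 13556 J, leaving 21521 J for melting.
Fully melting the ice requires m_ice L_f = 460·334 = 153640 J.
That's not enough to melt it all — equilibrium is at 0 °C with ice remaining.
m_melt = 21521 / L_f = 64.43 g.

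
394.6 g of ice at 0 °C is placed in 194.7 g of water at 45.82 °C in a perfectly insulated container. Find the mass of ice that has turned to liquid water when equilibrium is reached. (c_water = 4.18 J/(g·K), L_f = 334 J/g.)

m_melted ≈ 112 g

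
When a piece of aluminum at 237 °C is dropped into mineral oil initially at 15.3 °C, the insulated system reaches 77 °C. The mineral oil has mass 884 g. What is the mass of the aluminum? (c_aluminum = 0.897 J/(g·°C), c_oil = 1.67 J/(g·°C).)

Setting the total heat transfer to zero:
m·0.897·(77 − 237) + 884·1.67·(77 − 15.3) = 0
-143.52 m = -91086
m = -91086/-143.52 ≈ 634.7 g

m ≈ 635 g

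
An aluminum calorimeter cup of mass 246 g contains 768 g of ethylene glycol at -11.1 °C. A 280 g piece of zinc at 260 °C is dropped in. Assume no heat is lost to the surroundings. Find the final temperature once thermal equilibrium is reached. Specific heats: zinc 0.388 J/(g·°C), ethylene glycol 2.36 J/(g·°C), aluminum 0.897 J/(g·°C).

T_f ≈ 2.7 °C

Let T be the final temperature. ΣQ_i = 0:
280*0.388*(T − 260) + 768*2.36*(T − (-11.1)) + 246*0.897*(T − (-11.1)) = 0
(108.64 + 1812.5 + 220.66) T = 108.64*260 + 1812.5*(-11.1) + 220.66*(-11.1)
T ≈ 2.65 °C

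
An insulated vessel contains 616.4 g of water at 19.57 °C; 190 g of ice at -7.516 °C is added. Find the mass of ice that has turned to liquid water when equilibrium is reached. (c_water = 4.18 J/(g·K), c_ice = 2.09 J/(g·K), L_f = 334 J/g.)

m_melted ≈ 142 g

Water can give up m c ΔT = 616.4×4.18×19.57 = 50423 J before reaching 0 °C.
Warming the ice to 0 °C takes 190×2.09×7.516 = 2984.6 J, leaving 47439 J for melting.
Melting all 190 g of ice would need 190×334 = 63460 J.
Since 47439 < 63460 J, not all the ice melts; equilibrium is at 0 °C.
m_melted×334 = 47439  ⇒  m_melted ≈ 142 g.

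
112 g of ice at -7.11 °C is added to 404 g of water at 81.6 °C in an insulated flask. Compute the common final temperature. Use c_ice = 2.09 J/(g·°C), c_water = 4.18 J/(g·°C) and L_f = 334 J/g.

Taking heat into each body as positive, Σ m c ΔT = 0:
warm ice to 0 °C: 112×2.09×(0 − (-7.11)) = 1664.3
  fusion: m_ice L_f = 112×334 = 37408
  warm the meltwater: 468.16 T
  water: 1688.7(T − 81.6)
2156.9 T = 137800 − 39072 = 98727
T ≈ 45.77 °C (positive, so assuming full melt was valid).

T_f ≈ 45.8 °C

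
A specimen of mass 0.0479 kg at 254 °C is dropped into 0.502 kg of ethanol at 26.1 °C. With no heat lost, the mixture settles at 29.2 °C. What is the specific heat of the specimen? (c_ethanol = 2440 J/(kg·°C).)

c ≈ 353 J/(kg·°C)

Let T be the final temperature. ΣQ_i = 0:
0.0479·c·(29.2 − 254) + 0.502·2440·(29.2 − 26.1) = 0
-10.77 c = -3797.1
c = -3797.1/-10.77 ≈ 352.6 J/(kg·°C)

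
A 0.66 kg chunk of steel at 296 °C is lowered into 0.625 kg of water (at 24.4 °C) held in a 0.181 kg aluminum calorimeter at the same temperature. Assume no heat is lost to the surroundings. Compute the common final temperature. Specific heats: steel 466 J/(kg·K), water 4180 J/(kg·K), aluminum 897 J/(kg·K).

Heat gained plus heat lost sum to zero:
0.66*466*(T − 296) + 0.625*4180*(T − 24.4) + 0.181*897*(T − 24.4) = 0
307.56(T − 296) + 2612.5(T − 24.4) + 162.36(T − 24.4) = 0
3082.4 T = 158744
T = 158744/3082.4 ≈ 51.50 °C

T_f ≈ 51.5 °C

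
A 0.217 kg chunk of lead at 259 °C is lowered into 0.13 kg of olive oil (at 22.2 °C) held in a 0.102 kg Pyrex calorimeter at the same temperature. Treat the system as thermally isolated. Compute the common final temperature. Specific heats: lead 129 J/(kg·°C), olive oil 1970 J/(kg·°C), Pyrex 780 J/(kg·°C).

Heat gained plus heat lost sum to zero:
0.217·129·(T − 259) + 0.13·1970·(T − 22.2) + 0.102·780·(T − 22.2) = 0
27.99(T − 259) + 256.1(T − 22.2) + 79.56(T − 22.2) = 0
363.65 T = 14702
T = 14702 / 363.65 = 40.4 °C

T_f ≈ 40.4 °C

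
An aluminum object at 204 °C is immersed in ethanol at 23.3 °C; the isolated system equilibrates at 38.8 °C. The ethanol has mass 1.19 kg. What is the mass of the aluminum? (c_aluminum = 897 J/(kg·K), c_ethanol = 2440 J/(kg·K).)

m ≈ 0.304 kg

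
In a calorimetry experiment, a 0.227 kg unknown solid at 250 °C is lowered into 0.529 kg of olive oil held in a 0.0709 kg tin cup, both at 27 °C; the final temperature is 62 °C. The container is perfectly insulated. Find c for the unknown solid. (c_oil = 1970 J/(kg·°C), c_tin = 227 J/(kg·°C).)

Taking heat into each body as positive, Σ m c ΔT = 0:
0.227·c·(62 − 250) + 0.529·1970·(62 − 27) + 0.0709·227·(62 − 27) = 0
-42.68 c = -37038
c = -37038/-42.68 ≈ 867.9 J/(kg·°C)

c ≈ 868 J/(kg·°C)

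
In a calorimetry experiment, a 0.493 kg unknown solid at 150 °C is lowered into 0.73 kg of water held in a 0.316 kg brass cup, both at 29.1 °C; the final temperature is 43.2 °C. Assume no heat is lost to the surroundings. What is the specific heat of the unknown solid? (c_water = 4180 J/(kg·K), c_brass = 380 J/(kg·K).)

c ≈ 849 J/(kg·K)

Taking heat into each body as positive, Σ m c ΔT = 0:
0.493×c×(43.2 − 150) + 0.73×4180×(43.2 − 29.1) + 0.316×380×(43.2 − 29.1) = 0
-52.65 c = -44718
c = -44718/-52.65 ≈ 849.3 J/(kg·K)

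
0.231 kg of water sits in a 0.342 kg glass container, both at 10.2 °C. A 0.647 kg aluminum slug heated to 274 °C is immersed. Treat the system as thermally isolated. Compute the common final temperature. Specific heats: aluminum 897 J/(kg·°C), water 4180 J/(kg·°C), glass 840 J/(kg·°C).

Net heat exchanged in the isolated system is zero:
0.647*897*(T − 274) + 0.231*4180*(T − 10.2) + 0.342*840*(T − 10.2) = 0
580.36(T − 274) + 965.58(T − 10.2) + 287.28(T − 10.2) = 0
(580.36 + 965.58 + 287.28) T = 580.36*274 + 965.58*10.2 + 287.28*10.2
T = 171798 / 1833.2 = 93.7 °C

T_f ≈ 93.7 °C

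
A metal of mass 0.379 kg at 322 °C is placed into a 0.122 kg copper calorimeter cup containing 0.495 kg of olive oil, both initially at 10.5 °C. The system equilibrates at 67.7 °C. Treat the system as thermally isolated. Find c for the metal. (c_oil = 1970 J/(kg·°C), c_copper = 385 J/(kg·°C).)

c ≈ 607 J/(kg·°C)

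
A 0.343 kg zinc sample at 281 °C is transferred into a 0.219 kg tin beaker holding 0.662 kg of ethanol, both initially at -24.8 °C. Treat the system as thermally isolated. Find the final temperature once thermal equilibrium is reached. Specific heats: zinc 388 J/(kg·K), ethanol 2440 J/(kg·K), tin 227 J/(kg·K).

T_f ≈ -2.2 °C

Heat gained plus heat lost sum to zero:
0.343·388·(T − 281) + 0.662·2440·(T − (-24.8)) + 0.219·227·(T − (-24.8)) = 0
133.08(T − 281) + 1615.3(T − (-24.8)) + 49.71(T − (-24.8)) = 0
(133.08 + 1615.3 + 49.71) T = 133.08·281 + 1615.3·(-24.8) + 49.71·(-24.8)
T ≈ -2.17 °C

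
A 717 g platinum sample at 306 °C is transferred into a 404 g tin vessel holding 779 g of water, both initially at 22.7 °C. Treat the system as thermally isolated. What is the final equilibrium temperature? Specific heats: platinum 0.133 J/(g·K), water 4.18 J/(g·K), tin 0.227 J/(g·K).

T_f ≈ 30.5 °C

T_f = Σ m_i c_i T_i / Σ m_i c_i:
T_f = (95.36×306 + 3256.2×22.7 + 91.71×22.7) / (95.36 + 3256.2 + 91.71)
    = 105178 / 3443.3 ≈ 30.55 °C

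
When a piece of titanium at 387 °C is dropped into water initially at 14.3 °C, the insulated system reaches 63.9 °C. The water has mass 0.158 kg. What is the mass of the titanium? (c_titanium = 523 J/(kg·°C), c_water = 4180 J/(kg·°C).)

Heat gained plus heat lost sum to zero:
m·523·(63.9 − 387) + 0.158·4180·(63.9 − 14.3) = 0
-168981 m = -32758
m = -32758/-168981 ≈ 0.1939 kg

m ≈ 0.194 kg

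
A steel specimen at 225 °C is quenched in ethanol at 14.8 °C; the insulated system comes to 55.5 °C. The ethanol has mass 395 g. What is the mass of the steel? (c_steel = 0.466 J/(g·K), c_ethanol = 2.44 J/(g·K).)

m ≈ 497 g

Heat gained plus heat lost sum to zero:
m·0.466·(55.5 − 225) + 395·2.44·(55.5 − 14.8) = 0
-78.99 m = -39227
m = -39227/-78.99 ≈ 496.6 g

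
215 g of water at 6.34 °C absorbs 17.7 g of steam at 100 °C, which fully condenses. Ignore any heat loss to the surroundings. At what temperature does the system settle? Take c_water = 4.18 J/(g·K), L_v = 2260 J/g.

T_f ≈ 54.6 °C

Setting the total heat transfer to zero:
condense steam: −17.7·2260 = −40002; condensate cools 100→T: 17.7·4.18·(T − 100) = 73.99(T − 100); original water: 898.7(T − 6.34)
972.69 T = 40002 + 7398.6 + 5697.8 = 53098
T ≈ 54.59 °C, under the boiling point, so the assumption holds.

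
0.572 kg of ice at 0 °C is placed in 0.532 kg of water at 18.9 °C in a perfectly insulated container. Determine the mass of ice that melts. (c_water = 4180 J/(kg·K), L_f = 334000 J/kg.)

m_melted ≈ 0.126 kg

Water can give up m c ΔT = 0.532·4180·18.9 = 42029 J before reaching 0 °C.
Melting all 0.572 kg of ice would need 0.572·334000 = 191048 J.
Since 42029 < 191048 J, not all the ice melts; equilibrium is at 0 °C.
m_melt = 42029 / L_f = 0.1258 kg.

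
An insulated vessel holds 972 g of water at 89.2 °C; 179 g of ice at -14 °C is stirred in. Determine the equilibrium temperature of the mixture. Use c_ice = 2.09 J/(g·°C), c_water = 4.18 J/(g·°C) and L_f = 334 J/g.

T_f ≈ 61.8 °C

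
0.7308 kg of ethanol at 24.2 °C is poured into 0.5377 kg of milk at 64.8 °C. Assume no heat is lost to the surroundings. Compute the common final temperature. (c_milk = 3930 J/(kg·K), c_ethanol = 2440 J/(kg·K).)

T_f ≈ 46.2 °C

Set heat shed by the hot body equal to heat absorbed by the cold body:
0.5377*3930*(64.8 − T) = 0.7308*2440*(T − 24.2)
2113.2(64.8 − T) = 1783.2(T − 24.2)
3896.3 T = 180085  ⇒  T ≈ 46.22 °C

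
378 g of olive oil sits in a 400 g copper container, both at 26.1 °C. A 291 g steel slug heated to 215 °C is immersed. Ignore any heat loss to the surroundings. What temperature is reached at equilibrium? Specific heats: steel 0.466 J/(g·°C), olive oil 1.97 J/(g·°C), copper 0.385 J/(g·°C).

Energy conservation, ΣQ = 0:
291×0.466×(T − 215) + 378×1.97×(T − 26.1) + 400×0.385×(T − 26.1) = 0
1034.3 T = 52610
T ≈ 50.87 °C

T_f ≈ 50.9 °C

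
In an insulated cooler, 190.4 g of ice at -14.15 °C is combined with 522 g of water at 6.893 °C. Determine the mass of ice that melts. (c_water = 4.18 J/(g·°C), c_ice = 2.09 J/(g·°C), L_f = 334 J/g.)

m_melted ≈ 28.2 g

Heat available from the water dropping to 0 °C: 522·4.18·6.893 = 15040 J.
Warming the ice to 0 °C takes 190.4·2.09·14.15 = 5630.8 J, leaving 9409.5 J for melting.
To melt every bit of ice: 190.4·334 = 63594 J.
Since 9409.5 < 63594 J, not all the ice melts; equilibrium is at 0 °C.
Mass melted = 9409.5/334 ≈ 28.17 g.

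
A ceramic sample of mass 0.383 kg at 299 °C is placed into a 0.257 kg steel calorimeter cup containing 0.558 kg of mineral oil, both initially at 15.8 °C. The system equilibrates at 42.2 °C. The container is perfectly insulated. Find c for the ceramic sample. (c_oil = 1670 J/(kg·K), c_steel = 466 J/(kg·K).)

Heat gained plus heat lost sum to zero:
0.383×c×(42.2 − 299) + 0.558×1670×(42.2 − 15.8) + 0.257×466×(42.2 − 15.8) = 0
-98.35 c = -27763
c = -27763/-98.35 ≈ 282.3 J/(kg·K)

c ≈ 282 J/(kg·K)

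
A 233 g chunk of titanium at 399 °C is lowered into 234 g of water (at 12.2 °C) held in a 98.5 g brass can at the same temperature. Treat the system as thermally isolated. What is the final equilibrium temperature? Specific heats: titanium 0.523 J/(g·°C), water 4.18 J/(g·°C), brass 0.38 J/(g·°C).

Taking heat into each body as positive, Σ m c ΔT = 0:
233·0.523·(T − 399) + 234·4.18·(T − 12.2) + 98.5·0.38·(T − 12.2) = 0
121.86(T − 399) + 978.12(T − 12.2) + 37.43(T − 12.2) = 0
(121.86 + 978.12 + 37.43) T = 121.86·399 + 978.12·12.2 + 37.43·12.2
T = 61011/1137.4 ≈ 53.64 °C

T_f ≈ 53.6 °C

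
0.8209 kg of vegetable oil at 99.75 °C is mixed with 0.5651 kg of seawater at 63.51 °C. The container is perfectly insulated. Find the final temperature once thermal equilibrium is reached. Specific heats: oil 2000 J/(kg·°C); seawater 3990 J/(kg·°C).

T_f is the heat-capacity-weighted average of the initial temperatures:
T_f = (1641.8·99.75 + 2254.7·63.51) / (1641.8 + 2254.7)
    = 306969 / 3896.5 ≈ 78.78 °C

T_f ≈ 78.8 °C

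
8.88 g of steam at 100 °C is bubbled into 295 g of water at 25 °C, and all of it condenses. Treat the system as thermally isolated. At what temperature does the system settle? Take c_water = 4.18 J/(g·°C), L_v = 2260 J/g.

T_f ≈ 43.0 °C

Heat gained plus heat lost sum to zero:
latent heat released on condensation: 8.88×2260 = 20069; condensate cools 100→T: 8.88×4.18×(T − 100) = 37.12(T − 100); water warms: 295×4.18×(T − 25) = 1233.1(T − 25)
1270.2 T = 20069 + 3711.8 + 30827 = 54608
T ≈ 42.99 °C, under the boiling point, so the assumption holds.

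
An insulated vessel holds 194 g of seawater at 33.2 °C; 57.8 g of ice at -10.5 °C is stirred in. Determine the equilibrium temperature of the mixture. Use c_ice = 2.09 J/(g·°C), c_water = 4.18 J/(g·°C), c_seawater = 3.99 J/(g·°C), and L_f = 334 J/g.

Energy conservation, ΣQ = 0:
warm ice to 0 °C: 57.8·2.09·(0 − (-10.5)) = 1268.4; latent heat to melt: 57.8·334 = 19305; meltwater 0→T: 57.8·4.18·T = 241.6 T; seawater: 774.06(T − 33.2)
1015.7 T = 25699 − 20574 = 5125.2
T ≈ 5.05 °C (positive, so assuming full melt was valid).

T_f ≈ 5.0 °C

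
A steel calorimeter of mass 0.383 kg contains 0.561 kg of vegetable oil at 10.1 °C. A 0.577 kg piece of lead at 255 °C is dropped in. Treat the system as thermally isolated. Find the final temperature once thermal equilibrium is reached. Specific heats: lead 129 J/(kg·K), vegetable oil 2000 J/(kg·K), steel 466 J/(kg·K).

T_f ≈ 23.4 °C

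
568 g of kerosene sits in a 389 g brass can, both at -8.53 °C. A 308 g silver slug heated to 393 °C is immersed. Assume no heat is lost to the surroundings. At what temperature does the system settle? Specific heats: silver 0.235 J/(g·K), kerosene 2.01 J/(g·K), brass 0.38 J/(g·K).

T_f is the heat-capacity-weighted average of the initial temperatures:
T_f = (72.38×393 + 1141.7×(-8.53) + 147.82×(-8.53)) / (72.38 + 1141.7 + 147.82)
    = 17446 / 1361.9 ≈ 12.81 °C

T_f ≈ 12.8 °C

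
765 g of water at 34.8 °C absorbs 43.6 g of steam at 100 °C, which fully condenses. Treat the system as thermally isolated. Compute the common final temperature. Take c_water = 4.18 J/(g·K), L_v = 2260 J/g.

T_f ≈ 67.5 °C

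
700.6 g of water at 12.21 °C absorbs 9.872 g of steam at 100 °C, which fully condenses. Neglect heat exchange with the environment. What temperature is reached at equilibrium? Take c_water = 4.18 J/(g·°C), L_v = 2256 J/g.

T_f ≈ 20.9 °C

Taking heat into each body as positive, Σ m c ΔT = 0:
steam→water at 100 °C releases m L_v = 9.872·2256 = 22271
  condensate cools 100→T: 9.872·4.18·(T − 100) = 41.26(T − 100)
  water warms: 700.6·4.18·(T − 12.21) = 2928.5(T − 12.21)
2969.8 T = 22271 + 4126.5 + 35757 = 62155
T ≈ 20.93 °C (< 100 °C, so full condensation is consistent).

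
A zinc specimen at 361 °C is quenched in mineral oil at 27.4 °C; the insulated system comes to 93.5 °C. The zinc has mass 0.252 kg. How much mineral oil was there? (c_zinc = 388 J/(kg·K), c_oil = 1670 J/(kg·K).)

m ≈ 0.237 kg

Taking heat into each body as positive, Σ m c ΔT = 0:
0.252×388×(93.5 − 361) + m×1670×(93.5 − 27.4) = 0
110387 m = 26155
m = 26155/110387 ≈ 0.2369 kg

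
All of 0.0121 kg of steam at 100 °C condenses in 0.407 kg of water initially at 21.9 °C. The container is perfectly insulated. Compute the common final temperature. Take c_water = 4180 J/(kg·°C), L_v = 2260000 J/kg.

Energy balance with sensible and latent terms:
steam→water at 100 °C releases m L_v = 0.0121·2260000 = 27346
  condensed water 100 °C→T: 50.58(T − 100)
  water warms: 0.407·4180·(T − 21.9) = 1701.3(T − 21.9)
1751.8 T = 27346 + 5057.8 + 37258 = 69661
T ≈ 39.76 °C, under the boiling point, so the assumption holds.

T_f ≈ 39.8 °C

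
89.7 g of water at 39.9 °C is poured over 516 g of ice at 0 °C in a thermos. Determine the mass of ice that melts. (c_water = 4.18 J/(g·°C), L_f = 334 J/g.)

m_melted ≈ 44.8 g

Water can give up m c ΔT = 89.7×4.18×39.9 = 14960 J before reaching 0 °C.
Fully melting the ice requires m_ice L_f = 516×334 = 172344 J.
Since 14960 < 172344 J, not all the ice melts; equilibrium is at 0 °C.
m_melt = 14960 / L_f = 44.79 g.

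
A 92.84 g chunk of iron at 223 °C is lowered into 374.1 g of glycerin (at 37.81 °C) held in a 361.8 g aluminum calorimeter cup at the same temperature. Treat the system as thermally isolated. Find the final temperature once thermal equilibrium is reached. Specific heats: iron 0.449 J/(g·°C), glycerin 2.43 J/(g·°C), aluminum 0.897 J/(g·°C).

T_f ≈ 43.9 °C

Energy conservation, ΣQ = 0:
92.84·0.449·(T − 223) + 374.1·2.43·(T − 37.81) + 361.8·0.897·(T − 37.81) = 0
41.69(T − 223) + 909.06(T − 37.81) + 324.53(T − 37.81) = 0
1275.3 T = 55938
T = 55938 / 1275.3 = 43.9 °C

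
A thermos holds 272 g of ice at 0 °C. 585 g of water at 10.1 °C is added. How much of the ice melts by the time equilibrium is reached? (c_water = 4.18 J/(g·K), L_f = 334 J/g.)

m_melted ≈ 73.9 g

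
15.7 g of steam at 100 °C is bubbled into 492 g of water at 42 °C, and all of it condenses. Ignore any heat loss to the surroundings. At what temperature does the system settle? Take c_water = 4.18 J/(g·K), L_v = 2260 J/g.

T_f ≈ 60.5 °C

Energy conservation, ΣQ = 0:
condense steam: −15.7×2260 = −35482
  condensate cools 100→T: 15.7×4.18×(T − 100) = 65.63(T − 100)
  original water: 2056.6(T − 42)
2122.2 T = 35482 + 6562.6 + 86376 = 128420
T ≈ 60.51 °C, under the boiling point, so the assumption holds.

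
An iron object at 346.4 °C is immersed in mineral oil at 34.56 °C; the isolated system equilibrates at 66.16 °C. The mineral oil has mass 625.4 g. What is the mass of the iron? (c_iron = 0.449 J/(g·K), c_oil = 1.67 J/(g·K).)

Heat lost by the iron = heat gained by the oil:
m·0.449·(346.4 − 66.16) = 625.4·1.67·(66.16 − 34.56)
125.83 m = 33004  ⇒  m ≈ 262.3 g

m ≈ 262 g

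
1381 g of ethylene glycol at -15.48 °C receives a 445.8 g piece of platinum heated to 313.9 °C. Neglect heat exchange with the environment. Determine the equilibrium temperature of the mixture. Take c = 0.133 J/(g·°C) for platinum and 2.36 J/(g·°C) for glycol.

T_f ≈ -9.6 °C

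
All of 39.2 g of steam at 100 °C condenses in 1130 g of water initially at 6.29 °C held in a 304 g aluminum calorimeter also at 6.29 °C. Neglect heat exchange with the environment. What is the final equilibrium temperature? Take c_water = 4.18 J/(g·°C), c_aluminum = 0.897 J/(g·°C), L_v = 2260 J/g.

T_f ≈ 26.4 °C

Taking heat into each body as positive, Σ m c ΔT = 0:
steam→water at 100 °C releases m L_v = 39.2×2260 = 88592
  condensate cools 100→T: 39.2×4.18×(T − 100) = 163.86(T − 100)
  water warms: 1130×4.18×(T − 6.29) = 4723.4(T − 6.29)
  cup: 272.69(T − 6.29)
5159.9 T = 88592 + 16386 + 31425 = 136403
T ≈ 26.43 °C — below 100 °C, confirming all the steam condensed.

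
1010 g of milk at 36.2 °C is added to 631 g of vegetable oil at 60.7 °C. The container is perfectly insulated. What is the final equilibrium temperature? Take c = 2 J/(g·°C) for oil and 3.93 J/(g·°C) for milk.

Heat lost by the oil equals heat gained by the milk:
631·2·(60.7 − T) = 1010·3.93·(T − 36.2)
1262(60.7 − T) = 3969.3(T − 36.2)
5231.3 T = 220292  ⇒  T ≈ 42.11 °C

T_f ≈ 42.1 °C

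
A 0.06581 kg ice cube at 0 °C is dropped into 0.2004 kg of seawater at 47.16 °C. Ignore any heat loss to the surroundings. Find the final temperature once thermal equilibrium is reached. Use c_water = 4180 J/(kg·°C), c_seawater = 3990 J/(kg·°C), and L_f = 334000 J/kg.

T_f ≈ 14.6 °C

Net heat exchanged in the isolated system is zero:
melt ice: 0.06581·334000 = 21981
  meltwater 0→T: 0.06581·4180·T = 275.09 T
  seawater: 799.6(T − 47.16)
1074.7 T = 37709 − 21981 = 15728
T ≈ 14.64 °C — above 0 °C, consistent with complete melting.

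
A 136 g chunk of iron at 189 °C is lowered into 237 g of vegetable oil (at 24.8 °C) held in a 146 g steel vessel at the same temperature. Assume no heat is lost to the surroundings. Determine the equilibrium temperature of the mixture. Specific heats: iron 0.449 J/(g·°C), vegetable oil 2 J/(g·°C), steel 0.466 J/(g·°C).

T_f ≈ 41.4 °C

Net heat exchanged in the isolated system is zero:
136·0.449·(T − 189) + 237·2·(T − 24.8) + 146·0.466·(T − 24.8) = 0
61.06(T − 189) + 474(T − 24.8) + 68.04(T − 24.8) = 0
(61.06 + 474 + 68.04) T = 61.06·189 + 474·24.8 + 68.04·24.8
T = 24984 / 603.1 = 41.4 °C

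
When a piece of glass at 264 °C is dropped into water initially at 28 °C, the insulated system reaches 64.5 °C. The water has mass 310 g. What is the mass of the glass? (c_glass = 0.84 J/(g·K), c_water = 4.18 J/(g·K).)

Let T be the final temperature. ΣQ_i = 0:
m·0.84·(64.5 − 264) + 310·4.18·(64.5 − 28) = 0
-167.58 m = -47297
m = -47297/-167.58 ≈ 282.2 g

m ≈ 282 g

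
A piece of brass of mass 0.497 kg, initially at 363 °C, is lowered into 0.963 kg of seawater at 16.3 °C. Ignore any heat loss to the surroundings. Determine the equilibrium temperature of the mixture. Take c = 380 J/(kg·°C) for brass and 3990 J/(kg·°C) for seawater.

T_f ≈ 32.5 °C

Setting the total heat transfer to zero:
0.497×380×(T − 363) + 0.963×3990×(T − 16.3) = 0
4031.2 T = 131187
T ≈ 32.54 °C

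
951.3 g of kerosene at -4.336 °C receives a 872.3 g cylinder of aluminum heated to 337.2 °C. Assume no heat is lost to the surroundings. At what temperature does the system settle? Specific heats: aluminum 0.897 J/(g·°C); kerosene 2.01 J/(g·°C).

T_f ≈ 94.8 °C

Heat lost by the aluminum equals heat gained by the kerosene:
872.3×0.897×(337.2 − T) = 951.3×2.01×(T − (-4.336))
782.45(337.2 − T) = 1912.1(T − (-4.336))
2694.6 T = 255552  ⇒  T ≈ 94.84 °C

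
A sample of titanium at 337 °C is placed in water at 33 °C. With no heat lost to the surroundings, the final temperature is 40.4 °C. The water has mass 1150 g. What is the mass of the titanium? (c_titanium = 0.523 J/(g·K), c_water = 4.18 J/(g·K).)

m ≈ 229 g

|Q_titanium| = |Q_water|:
m×0.523×(337 − 40.4) = 1150×4.18×(40.4 − 33)
155.12 m = 35572  ⇒  m ≈ 229.3 g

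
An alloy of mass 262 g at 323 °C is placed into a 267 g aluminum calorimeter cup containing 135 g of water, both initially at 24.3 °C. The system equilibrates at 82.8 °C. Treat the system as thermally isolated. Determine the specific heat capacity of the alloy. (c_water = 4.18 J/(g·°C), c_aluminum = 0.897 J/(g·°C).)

c ≈ 0.747 J/(g·°C)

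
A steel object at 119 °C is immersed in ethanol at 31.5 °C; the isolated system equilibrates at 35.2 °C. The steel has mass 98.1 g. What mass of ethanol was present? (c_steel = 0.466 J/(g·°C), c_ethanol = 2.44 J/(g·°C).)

Heat lost by the steel = heat gained by the ethanol:
98.1×0.466×(119 − 35.2) = m×2.44×(35.2 − 31.5)
9.028 m = 3830.9  ⇒  m ≈ 424.3 g

m ≈ 424 g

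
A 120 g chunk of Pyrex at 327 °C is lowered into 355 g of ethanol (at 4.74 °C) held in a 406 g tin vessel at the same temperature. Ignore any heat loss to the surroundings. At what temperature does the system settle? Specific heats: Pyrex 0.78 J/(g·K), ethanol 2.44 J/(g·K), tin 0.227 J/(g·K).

Let T be the final temperature. ΣQ_i = 0:
120·0.78·(T − 327) + 355·2.44·(T − 4.74) + 406·0.227·(T − 4.74) = 0
93.6(T − 327) + 866.2(T − 4.74) + 92.16(T − 4.74) = 0
1052 T = 35150
T = 35150/1052 ≈ 33.41 °C

T_f ≈ 33.4 °C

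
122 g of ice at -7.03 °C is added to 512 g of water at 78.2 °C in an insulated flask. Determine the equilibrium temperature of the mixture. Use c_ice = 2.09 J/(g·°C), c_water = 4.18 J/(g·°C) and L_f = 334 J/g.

Let T be the final temperature. ΣQ_i = 0:
ice -7.03→0 °C: 122×2.09×7.03 = 1792.5
  latent heat to melt: 122×334 = 40748
  warm the meltwater: 509.96 T
  water cools: 512×4.18×(T − 78.2) = 2140.2(T − 78.2)
2650.1 T = 167361 − 42541 = 124820
T ≈ 47.10 °C (positive, so assuming full melt was valid).

T_f ≈ 47.1 °C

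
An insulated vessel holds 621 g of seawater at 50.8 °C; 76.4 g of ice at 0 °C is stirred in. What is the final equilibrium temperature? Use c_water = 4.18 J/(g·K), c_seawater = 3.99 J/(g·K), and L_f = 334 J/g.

T_f ≈ 35.9 °C

Taking heat into each body as positive, Σ m c ΔT = 0:
fusion: m_ice L_f = 76.4×334 = 25518
  warm the meltwater: 319.35 T
  seawater: 2477.8(T − 50.8)
2797.1 T = 125872 − 25518 = 100354
T ≈ 35.88 °C. Since T > 0 °C, the all-ice-melts assumption holds.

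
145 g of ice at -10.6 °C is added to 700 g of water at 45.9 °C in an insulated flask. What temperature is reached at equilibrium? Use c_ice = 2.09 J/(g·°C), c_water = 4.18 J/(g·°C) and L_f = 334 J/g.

T_f ≈ 23.4 °C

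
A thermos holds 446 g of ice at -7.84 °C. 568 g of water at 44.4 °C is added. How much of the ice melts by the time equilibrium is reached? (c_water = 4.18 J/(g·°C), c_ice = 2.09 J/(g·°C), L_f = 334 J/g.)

m_melted ≈ 294 g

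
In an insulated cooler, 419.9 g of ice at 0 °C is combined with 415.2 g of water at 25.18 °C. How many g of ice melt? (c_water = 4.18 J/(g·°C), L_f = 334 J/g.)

Cooling the water to 0 °C releases 415.2×4.18×25.18 = 43701 J.
Fully melting the ice requires m_ice L_f = 419.9×334 = 140247 J.
Since 43701 < 140247 J, not all the ice melts; equilibrium is at 0 °C.
Mass melted = 43701/334 ≈ 130.8 g.

m_melted ≈ 131 g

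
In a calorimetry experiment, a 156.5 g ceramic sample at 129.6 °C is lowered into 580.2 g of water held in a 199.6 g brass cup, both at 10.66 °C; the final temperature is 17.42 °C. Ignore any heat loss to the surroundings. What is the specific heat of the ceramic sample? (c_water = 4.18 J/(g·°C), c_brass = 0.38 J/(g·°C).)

c ≈ 0.963 J/(g·°C)

Setting the total heat transfer to zero:
156.5×c×(17.42 − 129.6) + 580.2×4.18×(17.42 − 10.66) + 199.6×0.38×(17.42 − 10.66) = 0
-17556 c = -16907
c = -16907/-17556 ≈ 0.963 J/(g·°C)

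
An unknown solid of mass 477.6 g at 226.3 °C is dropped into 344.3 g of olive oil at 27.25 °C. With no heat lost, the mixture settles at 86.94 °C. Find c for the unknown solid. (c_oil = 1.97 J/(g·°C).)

c ≈ 0.608 J/(g·°C)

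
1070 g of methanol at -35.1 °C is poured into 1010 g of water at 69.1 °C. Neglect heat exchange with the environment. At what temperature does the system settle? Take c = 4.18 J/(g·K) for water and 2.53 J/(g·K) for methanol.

T_f ≈ 28.4 °C

T_f = Σ m_i c_i T_i / Σ m_i c_i:
T_f = (4221.8*69.1 + 2707.1*(-35.1)) / (4221.8 + 2707.1)
    = 196707 / 6928.9 ≈ 28.39 °C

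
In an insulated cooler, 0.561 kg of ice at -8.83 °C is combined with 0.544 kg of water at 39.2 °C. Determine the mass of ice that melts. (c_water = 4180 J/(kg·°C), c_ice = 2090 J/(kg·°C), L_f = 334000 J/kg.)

m_melted ≈ 0.236 kg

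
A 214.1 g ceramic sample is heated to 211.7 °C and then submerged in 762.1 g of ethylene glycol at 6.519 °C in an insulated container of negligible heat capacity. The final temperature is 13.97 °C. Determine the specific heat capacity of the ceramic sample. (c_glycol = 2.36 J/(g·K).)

m_s c (T_s − T_f) = m_glycol c_glycol (T_f − T_0):
214.1×c×(211.7 − 13.97) = 762.1×2.36×(13.97 − 6.519)
42334 c = 13401  ⇒  c ≈ 0.3166 J/(g·K)

c ≈ 0.317 J/(g·K)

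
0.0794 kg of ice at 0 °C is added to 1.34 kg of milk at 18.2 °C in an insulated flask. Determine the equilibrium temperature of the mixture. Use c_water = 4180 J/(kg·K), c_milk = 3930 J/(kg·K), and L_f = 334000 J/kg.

T_f ≈ 12.4 °C

Setting the total heat transfer to zero:
melt ice: 0.0794×334000 = 26520
  meltwater 0→T: 0.0794×4180×T = 331.89 T
  milk: 5266.2(T − 18.2)
5598.1 T = 95845 − 26520 = 69325
T ≈ 12.38 °C (positive, so assuming full melt was valid).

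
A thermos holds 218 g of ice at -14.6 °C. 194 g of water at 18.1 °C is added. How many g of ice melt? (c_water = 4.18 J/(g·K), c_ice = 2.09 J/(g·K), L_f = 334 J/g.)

Heat available from the water dropping to 0 °C: 194×4.18×18.1 = 14678 J.
Of that, 218×2.09×14.6 = 6652.1 J goes to bring the ice to 0 °C, leaving 8025.6 J.
Melting all 218 g of ice would need 218×334 = 72812 J.
That's not enough to melt it all — equilibrium is at 0 °C with ice remaining.
m_melted×334 = 8025.6  ⇒  m_melted ≈ 24.03 g.

m_melted ≈ 24 g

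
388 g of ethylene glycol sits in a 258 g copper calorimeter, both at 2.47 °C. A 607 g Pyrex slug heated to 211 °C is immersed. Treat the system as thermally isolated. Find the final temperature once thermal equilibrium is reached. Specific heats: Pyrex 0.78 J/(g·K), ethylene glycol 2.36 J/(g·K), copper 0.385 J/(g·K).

T_f ≈ 68.8 °C

Net heat exchanged in the isolated system is zero:
607·0.78·(T − 211) + 388·2.36·(T − 2.47) + 258·0.385·(T − 2.47) = 0
473.46(T − 211) + 915.68(T − 2.47) + 99.33(T − 2.47) = 0
(473.46 + 915.68 + 99.33) T = 473.46·211 + 915.68·2.47 + 99.33·2.47
T = 102407 / 1488.5 = 68.8 °C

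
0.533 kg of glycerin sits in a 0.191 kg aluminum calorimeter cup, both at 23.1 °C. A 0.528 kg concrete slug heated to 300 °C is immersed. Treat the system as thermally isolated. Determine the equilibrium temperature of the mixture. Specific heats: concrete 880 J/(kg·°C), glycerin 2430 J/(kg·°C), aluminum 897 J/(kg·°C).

T_f ≈ 89.7 °C

Energy conservation, ΣQ = 0:
0.528×880×(T − 300) + 0.533×2430×(T − 23.1) + 0.191×897×(T − 23.1) = 0
(464.64 + 1295.2 + 171.33) T = 464.64×300 + 1295.2×23.1 + 171.33×23.1
T = 173269 / 1931.2 = 89.7 °C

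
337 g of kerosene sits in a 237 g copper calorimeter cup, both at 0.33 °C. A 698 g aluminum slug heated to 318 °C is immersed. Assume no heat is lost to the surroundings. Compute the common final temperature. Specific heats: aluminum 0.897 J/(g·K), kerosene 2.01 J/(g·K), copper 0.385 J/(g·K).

Setting the total heat transfer to zero:
698·0.897·(T − 318) + 337·2.01·(T − 0.33) + 237·0.385·(T − 0.33) = 0
626.11(T − 318) + 677.37(T − 0.33) + 91.25(T − 0.33) = 0
1394.7 T = 199355
T = 199355 / 1394.7 = 143 °C

T_f ≈ 142.9 °C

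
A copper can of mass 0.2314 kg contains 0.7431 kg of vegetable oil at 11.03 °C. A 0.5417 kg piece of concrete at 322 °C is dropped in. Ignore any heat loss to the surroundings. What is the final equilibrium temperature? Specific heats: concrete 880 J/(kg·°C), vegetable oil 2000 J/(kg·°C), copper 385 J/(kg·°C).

Heat gained plus heat lost sum to zero:
0.5417×880×(T − 322) + 0.7431×2000×(T − 11.03) + 0.2314×385×(T − 11.03) = 0
476.7(T − 322) + 1486.2(T − 11.03) + 89.09(T − 11.03) = 0
(476.7 + 1486.2 + 89.09) T = 476.7×322 + 1486.2×11.03 + 89.09×11.03
T = 170872 / 2052 = 83.3 °C

T_f ≈ 83.3 °C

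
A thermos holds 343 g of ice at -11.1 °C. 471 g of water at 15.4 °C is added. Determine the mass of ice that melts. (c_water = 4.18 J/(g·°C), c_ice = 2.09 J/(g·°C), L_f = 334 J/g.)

m_melted ≈ 67 g

Cooling the water to 0 °C releases 471·4.18·15.4 = 30319 J.
Warming the ice to 0 °C takes 343·2.09·11.1 = 7957.3 J, leaving 22362 J for melting.
Fully melting the ice requires m_ice L_f = 343·334 = 114562 J.
That's not enough to melt it all — equilibrium is at 0 °C with ice remaining.
Mass melted = 22362/334 ≈ 66.95 g.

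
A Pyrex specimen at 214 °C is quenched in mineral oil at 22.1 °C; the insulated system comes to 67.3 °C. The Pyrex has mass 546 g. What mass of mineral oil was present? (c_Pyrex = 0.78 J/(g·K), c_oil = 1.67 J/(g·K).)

Taking heat into each body as positive, Σ m c ΔT = 0:
546·0.78·(67.3 − 214) + m·1.67·(67.3 − 22.1) = 0
75.48 m = 62477
m = 62477/75.48 ≈ 827.7 g

m ≈ 828 g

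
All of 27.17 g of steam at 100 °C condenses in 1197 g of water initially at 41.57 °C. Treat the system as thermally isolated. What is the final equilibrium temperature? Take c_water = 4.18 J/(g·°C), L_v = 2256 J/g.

Energy balance with sensible and latent terms:
steam→water at 100 °C releases m L_v = 27.17·2256 = 61296; condensate cools 100→T: 27.17·4.18·(T − 100) = 113.57(T − 100); water warms: 1197·4.18·(T − 41.57) = 5003.5(T − 41.57)
5117 T = 61296 + 11357 + 207994 = 280646
T ≈ 54.85 °C (< 100 °C, so full condensation is consistent).

T_f ≈ 54.8 °C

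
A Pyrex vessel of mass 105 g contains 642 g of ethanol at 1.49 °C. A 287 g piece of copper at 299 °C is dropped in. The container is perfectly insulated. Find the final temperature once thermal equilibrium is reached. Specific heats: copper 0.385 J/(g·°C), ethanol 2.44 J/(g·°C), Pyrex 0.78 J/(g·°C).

T_f ≈ 20.2 °C

Taking heat into each body as positive, Σ m c ΔT = 0:
287·0.385·(T − 299) + 642·2.44·(T − 1.49) + 105·0.78·(T − 1.49) = 0
110.5(T − 299) + 1566.5(T − 1.49) + 81.9(T − 1.49) = 0
1758.9 T = 35494
T = 35494/1758.9 ≈ 20.18 °C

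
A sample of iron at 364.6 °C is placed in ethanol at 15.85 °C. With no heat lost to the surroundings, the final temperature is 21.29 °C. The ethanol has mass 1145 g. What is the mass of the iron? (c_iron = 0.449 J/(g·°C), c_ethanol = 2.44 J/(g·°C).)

m ≈ 98.6 g

Heat lost by the iron = heat gained by the ethanol:
m·0.449·(364.6 − 21.29) = 1145·2.44·(21.29 − 15.85)
154.15 m = 15198  ⇒  m ≈ 98.6 g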